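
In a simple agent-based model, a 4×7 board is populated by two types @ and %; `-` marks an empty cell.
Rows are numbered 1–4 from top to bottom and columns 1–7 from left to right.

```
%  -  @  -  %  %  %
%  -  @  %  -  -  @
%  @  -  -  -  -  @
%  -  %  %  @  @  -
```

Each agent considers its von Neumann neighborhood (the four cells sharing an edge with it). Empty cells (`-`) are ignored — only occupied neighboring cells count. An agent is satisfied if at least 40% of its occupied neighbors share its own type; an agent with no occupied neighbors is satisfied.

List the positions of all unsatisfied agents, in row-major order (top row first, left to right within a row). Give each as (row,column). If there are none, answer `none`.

(2,4), (3,2)

(1,1)% 1/1 ✓
(1,3)@ 1/1 ✓
(1,5)% 1/1 ✓
(1,6)% 2/2 ✓
(1,7)% 1/2 ✓
(2,1)% 2/2 ✓
(2,3)@ 1/2 ✓
(2,4)% 0/1 ✗
(2,7)@ 1/2 ✓
(3,1)% 2/3 ✓
(3,2)@ 0/1 ✗
(3,7)@ 1/1 ✓
(4,1)% 1/1 ✓
(4,3)% 1/1 ✓
(4,4)% 1/2 ✓
(4,5)@ 1/2 ✓
(4,6)@ 1/1 ✓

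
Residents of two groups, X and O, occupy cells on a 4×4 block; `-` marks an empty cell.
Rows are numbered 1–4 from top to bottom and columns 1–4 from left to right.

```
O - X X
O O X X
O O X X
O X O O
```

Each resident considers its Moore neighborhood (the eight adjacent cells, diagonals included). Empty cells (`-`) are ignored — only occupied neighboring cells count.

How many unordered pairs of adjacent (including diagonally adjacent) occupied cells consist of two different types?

Scan each occupied cell's neighbors to the right and below (and the two forward diagonals) so each pair is counted once.
From row 1: 1 unlike of 8 pairs (running 1/8).
From row 2: 3 unlike of 13 pairs (running 4/21).
From row 3: 7 unlike of 13 pairs (running 11/34).
From row 4: 2 unlike of 3 pairs (running 13/37).
Total adjacent occupied pairs: 37; unlike-type pairs: 13.

13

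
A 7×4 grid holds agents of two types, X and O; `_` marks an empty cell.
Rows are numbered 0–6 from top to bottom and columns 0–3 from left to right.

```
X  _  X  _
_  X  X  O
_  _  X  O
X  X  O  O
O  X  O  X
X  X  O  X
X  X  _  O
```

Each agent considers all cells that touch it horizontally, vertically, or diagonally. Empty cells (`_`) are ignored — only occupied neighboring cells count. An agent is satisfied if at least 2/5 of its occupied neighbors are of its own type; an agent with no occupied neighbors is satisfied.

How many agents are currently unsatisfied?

6

(0,0)X 1/1 satisfied
(0,2)X 2/3 satisfied
(1,1)X 4/4 satisfied
(1,2)X 3/5 satisfied
(1,3)O 1/4 not
(2,2)X 3/7 satisfied
(2,3)O 3/5 satisfied
(3,0)X 2/3 satisfied
(3,1)X 3/6 satisfied
(3,2)O 3/7 satisfied
(3,3)O 3/5 satisfied
(4,0)O 0/5 not
(4,1)X 4/8 satisfied
(4,2)O 3/8 not
(4,3)X 1/5 not
(5,0)X 4/5 satisfied
(5,1)X 4/7 satisfied
(5,2)O 2/7 not
(5,3)X 1/4 not
(6,0)X 3/3 satisfied
(6,1)X 3/4 satisfied
(6,3)O 1/2 satisfied
Unsatisfied: (1,3), (4,0), (4,2), (4,3), (5,2), (5,3) — 6 in total.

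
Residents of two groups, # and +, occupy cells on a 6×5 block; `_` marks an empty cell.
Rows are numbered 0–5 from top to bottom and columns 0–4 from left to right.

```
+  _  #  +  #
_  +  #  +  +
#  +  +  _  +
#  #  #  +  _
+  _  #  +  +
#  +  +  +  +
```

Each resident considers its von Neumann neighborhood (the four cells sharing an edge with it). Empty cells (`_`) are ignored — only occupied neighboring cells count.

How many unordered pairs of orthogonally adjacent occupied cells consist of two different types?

15

Scan each occupied cell's neighbors to the right and below so each pair is counted once.
Row 0: #(0,2)–+(0,3)≠ #(0,2)–#(1,2)= +(0,3)–#(0,4)≠ +(0,3)–+(1,3)= #(0,4)–+(1,4)≠  → 3/5 unlike.
Row 1: +(1,1)–#(1,2)≠ +(1,1)–+(2,1)= #(1,2)–+(1,3)≠ #(1,2)–+(2,2)≠ +(1,3)–+(1,4)= +(1,4)–+(2,4)=  → 3/6 unlike.
Row 2: #(2,0)–+(2,1)≠ #(2,0)–#(3,0)= +(2,1)–+(2,2)= +(2,1)–#(3,1)≠ +(2,2)–#(3,2)≠  → 3/5 unlike.
Row 3: #(3,0)–#(3,1)= #(3,0)–+(4,0)≠ #(3,1)–#(3,2)= #(3,2)–+(3,3)≠ #(3,2)–#(4,2)= +(3,3)–+(4,3)=  → 2/6 unlike.
Row 4: +(4,0)–#(5,0)≠ #(4,2)–+(4,3)≠ #(4,2)–+(5,2)≠ +(4,3)–+(4,4)= +(4,3)–+(5,3)= +(4,4)–+(5,4)=  → 3/6 unlike.
Row 5: #(5,0)–+(5,1)≠ +(5,1)–+(5,2)= +(5,2)–+(5,3)= +(5,3)–+(5,4)=  → 1/4 unlike.
Total adjacent occupied pairs: 32; unlike-type pairs: 15.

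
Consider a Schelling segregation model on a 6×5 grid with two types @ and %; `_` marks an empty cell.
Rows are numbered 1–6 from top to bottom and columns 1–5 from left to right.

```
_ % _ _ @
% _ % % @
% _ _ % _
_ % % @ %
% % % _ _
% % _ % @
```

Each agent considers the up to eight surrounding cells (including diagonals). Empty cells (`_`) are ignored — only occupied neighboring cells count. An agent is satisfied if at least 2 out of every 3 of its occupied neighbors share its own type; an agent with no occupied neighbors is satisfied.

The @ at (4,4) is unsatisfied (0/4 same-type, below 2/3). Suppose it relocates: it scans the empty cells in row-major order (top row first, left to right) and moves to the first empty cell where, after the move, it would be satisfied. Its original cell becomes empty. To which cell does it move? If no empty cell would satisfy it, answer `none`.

none

Vacating (4,4). Empty cells in order:
  (1,1): 0/2 same-type → still unsatisfied.
  (1,3): 0/3 same-type → still unsatisfied.
  (1,4): 2/4 same-type → still unsatisfied.
  (2,2): 0/4 same-type → still unsatisfied.
  (3,2): 0/5 same-type → still unsatisfied.
  (3,3): 0/5 same-type → still unsatisfied.
  (3,5): 1/4 same-type → still unsatisfied.
  (4,1): 0/4 same-type → still unsatisfied.
  (5,4): 1/5 same-type → still unsatisfied.
  (5,5): 1/3 same-type → still unsatisfied.
  (6,3): 0/4 same-type → still unsatisfied.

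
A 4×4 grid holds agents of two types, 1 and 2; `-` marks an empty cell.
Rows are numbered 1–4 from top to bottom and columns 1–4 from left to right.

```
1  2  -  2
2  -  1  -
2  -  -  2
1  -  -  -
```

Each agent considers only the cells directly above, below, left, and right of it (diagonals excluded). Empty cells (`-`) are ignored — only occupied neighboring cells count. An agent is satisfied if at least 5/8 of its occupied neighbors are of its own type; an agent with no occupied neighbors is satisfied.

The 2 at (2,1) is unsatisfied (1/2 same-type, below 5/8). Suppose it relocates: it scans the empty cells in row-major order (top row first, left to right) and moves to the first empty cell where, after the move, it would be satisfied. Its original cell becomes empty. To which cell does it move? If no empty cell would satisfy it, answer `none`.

(1,3)

Vacating (2,1). Empty cells in order:
  (1,3): 2/3 same-type → satisfied — stop here.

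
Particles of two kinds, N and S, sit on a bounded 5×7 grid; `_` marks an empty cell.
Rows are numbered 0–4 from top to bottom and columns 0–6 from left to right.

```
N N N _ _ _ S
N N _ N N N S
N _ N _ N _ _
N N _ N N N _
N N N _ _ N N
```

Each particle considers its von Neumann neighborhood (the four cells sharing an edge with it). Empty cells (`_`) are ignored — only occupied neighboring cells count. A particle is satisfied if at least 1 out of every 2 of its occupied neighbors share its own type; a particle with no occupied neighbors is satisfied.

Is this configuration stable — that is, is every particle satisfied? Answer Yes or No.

Yes

Row 0: (0,0)N 2/2 ok · (0,1)N 3/3 ok · (0,2)N 1/1 ok · (0,6)S 1/1 ok
Row 1: (1,0)N 3/3 ok · (1,1)N 2/2 ok · (1,3)N 1/1 ok · (1,4)N 3/3 ok · (1,5)N 1/2 ok · (1,6)S 1/2 ok
Row 2: (2,0)N 2/2 ok · (2,2)N 0/0 ok · (2,4)N 2/2 ok
Row 3: (3,0)N 3/3 ok · (3,1)N 2/2 ok · (3,3)N 1/1 ok · (3,4)N 3/3 ok · (3,5)N 2/2 ok
Row 4: (4,0)N 2/2 ok · (4,1)N 3/3 ok · (4,2)N 1/1 ok · (4,5)N 2/2 ok · (4,6)N 1/1 ok
All meet the threshold, so the configuration is stable.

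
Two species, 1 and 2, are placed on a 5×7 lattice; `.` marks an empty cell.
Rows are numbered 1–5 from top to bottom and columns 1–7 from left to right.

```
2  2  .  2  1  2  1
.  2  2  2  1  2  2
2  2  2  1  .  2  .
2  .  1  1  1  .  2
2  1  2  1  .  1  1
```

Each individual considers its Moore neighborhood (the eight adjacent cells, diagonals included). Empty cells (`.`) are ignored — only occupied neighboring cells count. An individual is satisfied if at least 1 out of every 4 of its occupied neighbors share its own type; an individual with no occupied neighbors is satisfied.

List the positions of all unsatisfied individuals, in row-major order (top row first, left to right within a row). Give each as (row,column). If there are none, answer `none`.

(1,5), (1,7), (5,3)

(1,1)2 2/2 ok
(1,2)2 3/3 ok
(1,4)2 2/4 ok
(1,5)1 1/5 unhappy
(1,6)2 2/5 ok
(1,7)1 0/3 unhappy
(2,2)2 6/6 ok
(2,3)2 6/7 ok
(2,4)2 3/6 ok
(2,5)1 2/7 ok
(2,6)2 3/6 ok
(2,7)2 3/4 ok
(3,1)2 3/3 ok
(3,2)2 5/6 ok
(3,3)2 4/7 ok
(3,4)1 4/7 ok
(3,6)2 3/5 ok
(4,1)2 3/4 ok
(4,3)1 4/7 ok
(4,4)1 4/6 ok
(4,5)1 4/5 ok
(4,7)2 1/3 ok
(5,1)2 1/2 ok
(5,2)1 1/4 ok
(5,3)2 0/4 unhappy
(5,4)1 3/4 ok
(5,6)1 2/3 ok
(5,7)1 1/2 ok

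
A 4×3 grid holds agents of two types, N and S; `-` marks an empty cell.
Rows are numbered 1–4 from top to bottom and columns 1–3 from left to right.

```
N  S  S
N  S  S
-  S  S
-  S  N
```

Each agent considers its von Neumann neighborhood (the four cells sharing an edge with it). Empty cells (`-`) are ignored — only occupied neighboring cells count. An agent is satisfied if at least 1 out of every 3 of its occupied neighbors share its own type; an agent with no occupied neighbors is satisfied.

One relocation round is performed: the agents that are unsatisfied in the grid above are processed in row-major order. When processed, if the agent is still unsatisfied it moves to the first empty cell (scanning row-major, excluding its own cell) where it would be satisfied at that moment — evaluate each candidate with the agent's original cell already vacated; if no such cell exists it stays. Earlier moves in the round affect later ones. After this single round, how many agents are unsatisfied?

0

Initially unsatisfied (in order): (4,3).
  (4,3) → (3,1).
Resulting grid:
N S S
N S S
N S S
- S -
All satisfied now.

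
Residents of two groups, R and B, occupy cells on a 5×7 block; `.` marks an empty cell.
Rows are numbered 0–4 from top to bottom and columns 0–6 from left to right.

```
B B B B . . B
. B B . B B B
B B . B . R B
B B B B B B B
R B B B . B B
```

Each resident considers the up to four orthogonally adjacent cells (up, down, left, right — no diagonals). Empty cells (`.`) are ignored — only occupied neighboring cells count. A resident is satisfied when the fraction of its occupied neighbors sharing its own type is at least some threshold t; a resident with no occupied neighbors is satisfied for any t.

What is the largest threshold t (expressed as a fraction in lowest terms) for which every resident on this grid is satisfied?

(0,0)B 1/1
(0,1)B 3/3
(0,2)B 3/3
(0,3)B 1/1
(0,6)B 1/1
(1,1)B 3/3
(1,2)B 2/2
(1,4)B 1/1
(1,5)B 2/3
(1,6)B 3/3
(2,0)B 2/2
(2,1)B 3/3
(2,3)B 1/1
(2,5)R 0/3
(2,6)B 2/3
(3,0)B 2/3
(3,1)B 4/4
(3,2)B 3/3
(3,3)B 4/4
(3,4)B 2/2
(3,5)B 3/4
(3,6)B 3/3
(4,0)R 0/2
(4,1)B 2/3
(4,2)B 3/3
(4,3)B 2/2
(4,5)B 2/2
(4,6)B 2/2
The smallest same-type fraction is 0/3 at (2,5), which reduces to 0/1. Any threshold above that leaves this resident unsatisfied.

0/1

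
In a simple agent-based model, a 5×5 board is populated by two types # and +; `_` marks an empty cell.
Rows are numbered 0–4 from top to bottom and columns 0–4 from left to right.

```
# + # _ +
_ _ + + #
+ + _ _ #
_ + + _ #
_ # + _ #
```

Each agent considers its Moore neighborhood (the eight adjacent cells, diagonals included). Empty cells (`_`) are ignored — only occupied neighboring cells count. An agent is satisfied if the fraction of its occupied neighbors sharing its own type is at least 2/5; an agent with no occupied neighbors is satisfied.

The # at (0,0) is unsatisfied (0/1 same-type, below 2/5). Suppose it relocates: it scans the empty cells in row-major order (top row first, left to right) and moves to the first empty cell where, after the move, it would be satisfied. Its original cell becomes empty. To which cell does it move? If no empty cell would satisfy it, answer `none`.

(0,3)

Vacating (0,0). Empty cells in order:
  (0,3): 2/5 same-type → satisfied — stop here.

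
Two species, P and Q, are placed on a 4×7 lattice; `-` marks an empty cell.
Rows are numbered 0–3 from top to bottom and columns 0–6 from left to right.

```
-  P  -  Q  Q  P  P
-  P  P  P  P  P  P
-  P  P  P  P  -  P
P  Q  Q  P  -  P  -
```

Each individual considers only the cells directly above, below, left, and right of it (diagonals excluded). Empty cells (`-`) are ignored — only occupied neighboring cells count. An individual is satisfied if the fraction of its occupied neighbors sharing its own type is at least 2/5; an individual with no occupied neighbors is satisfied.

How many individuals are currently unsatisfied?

(0,1)P 1/1 satisfied
(0,3)Q 1/2 satisfied
(0,4)Q 1/3 not
(0,5)P 2/3 satisfied
(0,6)P 2/2 satisfied
(1,1)P 3/3 satisfied
(1,2)P 3/3 satisfied
(1,3)P 3/4 satisfied
(1,4)P 3/4 satisfied
(1,5)P 3/3 satisfied
(1,6)P 3/3 satisfied
(2,1)P 2/3 satisfied
(2,2)P 3/4 satisfied
(2,3)P 4/4 satisfied
(2,4)P 2/2 satisfied
(2,6)P 1/1 satisfied
(3,0)P 0/1 not
(3,1)Q 1/3 not
(3,2)Q 1/3 not
(3,3)P 1/2 satisfied
(3,5)P 0/0 satisfied
Unsatisfied: (0,4), (3,0), (3,1), (3,2) — 4 in total.

4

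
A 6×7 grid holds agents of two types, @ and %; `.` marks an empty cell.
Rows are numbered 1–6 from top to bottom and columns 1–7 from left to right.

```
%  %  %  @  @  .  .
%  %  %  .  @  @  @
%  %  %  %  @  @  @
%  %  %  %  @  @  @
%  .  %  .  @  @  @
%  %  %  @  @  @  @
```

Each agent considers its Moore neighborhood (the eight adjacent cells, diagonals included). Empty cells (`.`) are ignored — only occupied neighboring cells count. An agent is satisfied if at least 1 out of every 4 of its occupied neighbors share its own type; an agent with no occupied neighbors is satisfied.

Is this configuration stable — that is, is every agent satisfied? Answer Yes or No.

Yes

Row 1: (1,1)% 3/3 satisfied · (1,2)% 5/5 satisfied · (1,3)% 3/4 satisfied · (1,4)@ 2/4 satisfied · (1,5)@ 3/3 satisfied
Row 2: (2,1)% 5/5 satisfied · (2,2)% 8/8 satisfied · (2,3)% 6/7 satisfied · (2,5)@ 5/6 satisfied · (2,6)@ 6/6 satisfied · (2,7)@ 3/3 satisfied
Row 3: (3,1)% 5/5 satisfied · (3,2)% 8/8 satisfied · (3,3)% 7/7 satisfied · (3,4)% 4/7 satisfied · (3,5)@ 5/7 satisfied · (3,6)@ 8/8 satisfied · (3,7)@ 5/5 satisfied
Row 4: (4,1)% 4/4 satisfied · (4,2)% 7/7 satisfied · (4,3)% 6/6 satisfied · (4,4)% 4/7 satisfied · (4,5)@ 5/7 satisfied · (4,6)@ 8/8 satisfied · (4,7)@ 5/5 satisfied
Row 5: (5,1)% 4/4 satisfied · (5,3)% 5/6 satisfied · (5,5)@ 6/7 satisfied · (5,6)@ 8/8 satisfied · (5,7)@ 5/5 satisfied
Row 6: (6,1)% 2/2 satisfied · (6,2)% 4/4 satisfied · (6,3)% 2/3 satisfied · (6,4)@ 2/4 satisfied · (6,5)@ 4/4 satisfied · (6,6)@ 5/5 satisfied · (6,7)@ 3/3 satisfied
All meet the threshold, so the configuration is stable.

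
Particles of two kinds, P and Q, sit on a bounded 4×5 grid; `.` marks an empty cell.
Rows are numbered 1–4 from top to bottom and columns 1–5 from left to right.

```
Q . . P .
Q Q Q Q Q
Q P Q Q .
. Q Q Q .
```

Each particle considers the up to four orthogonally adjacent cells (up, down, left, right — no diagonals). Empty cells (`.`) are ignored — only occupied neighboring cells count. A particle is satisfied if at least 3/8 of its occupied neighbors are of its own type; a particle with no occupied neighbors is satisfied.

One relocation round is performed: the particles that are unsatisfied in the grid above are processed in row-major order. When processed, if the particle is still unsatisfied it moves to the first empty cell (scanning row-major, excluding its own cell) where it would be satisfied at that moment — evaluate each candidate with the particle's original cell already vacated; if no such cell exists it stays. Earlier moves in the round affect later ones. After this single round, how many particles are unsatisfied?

Initially unsatisfied (in order): (1,4), (3,2).
  (1,4): no empty cell satisfies it; stays.
  (3,2) → (1,3).
Resulting grid:
Q . P P .
Q Q Q Q Q
Q . Q Q .
. Q Q Q .
All satisfied now.

0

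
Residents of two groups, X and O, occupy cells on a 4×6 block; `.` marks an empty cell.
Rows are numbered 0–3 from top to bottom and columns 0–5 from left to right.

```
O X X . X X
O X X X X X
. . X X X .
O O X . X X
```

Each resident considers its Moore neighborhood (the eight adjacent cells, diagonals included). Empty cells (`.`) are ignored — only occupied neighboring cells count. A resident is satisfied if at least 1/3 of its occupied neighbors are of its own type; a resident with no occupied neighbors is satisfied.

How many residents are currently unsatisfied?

0

(0,0)O 1/3 ok
(0,1)X 3/5 ok
(0,2)X 4/4 ok
(0,4)X 4/4 ok
(0,5)X 3/3 ok
(1,0)O 1/3 ok
(1,1)X 4/6 ok
(1,2)X 6/6 ok
(1,3)X 7/7 ok
(1,4)X 6/6 ok
(1,5)X 4/4 ok
(2,2)X 5/6 ok
(2,3)X 7/7 ok
(2,4)X 6/6 ok
(3,0)O 1/1 ok
(3,1)O 1/3 ok
(3,2)X 2/3 ok
(3,4)X 3/3 ok
(3,5)X 2/2 ok
Every one meets the threshold.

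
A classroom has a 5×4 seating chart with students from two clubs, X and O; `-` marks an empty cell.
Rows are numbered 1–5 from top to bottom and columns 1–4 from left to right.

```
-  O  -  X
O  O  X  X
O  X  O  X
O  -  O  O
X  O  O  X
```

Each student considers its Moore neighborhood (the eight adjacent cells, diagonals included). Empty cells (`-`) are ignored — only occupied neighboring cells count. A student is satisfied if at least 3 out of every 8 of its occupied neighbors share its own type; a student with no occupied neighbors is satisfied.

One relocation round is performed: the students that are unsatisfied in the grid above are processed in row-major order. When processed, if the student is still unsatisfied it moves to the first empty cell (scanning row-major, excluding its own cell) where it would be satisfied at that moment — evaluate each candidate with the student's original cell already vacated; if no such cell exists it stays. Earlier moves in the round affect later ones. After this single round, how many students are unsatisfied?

Initially unsatisfied (in order): (3,2), (5,1), (5,4).
  (3,2) → (1,3).
  (5,1): no empty cell satisfies it; stays.
  (5,4): no empty cell satisfies it; stays.
Resulting grid:
- O X X
O O X X
O - O X
O - O O
X O O X
Unsatisfied now: (5,1), (5,4).

2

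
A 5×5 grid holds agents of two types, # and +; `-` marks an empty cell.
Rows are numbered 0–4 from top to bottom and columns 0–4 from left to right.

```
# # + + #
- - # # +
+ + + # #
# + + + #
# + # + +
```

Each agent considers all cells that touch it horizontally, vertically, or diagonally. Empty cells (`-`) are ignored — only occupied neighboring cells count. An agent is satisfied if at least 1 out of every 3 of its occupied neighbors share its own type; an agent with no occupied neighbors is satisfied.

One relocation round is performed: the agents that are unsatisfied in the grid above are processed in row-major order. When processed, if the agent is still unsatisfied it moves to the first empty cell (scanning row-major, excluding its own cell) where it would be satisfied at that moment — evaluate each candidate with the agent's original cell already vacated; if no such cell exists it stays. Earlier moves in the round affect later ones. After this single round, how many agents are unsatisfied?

Initially unsatisfied (in order): (0,2), (1,4), (3,0), (4,2).
  (0,2) → (1,0).
  (1,4) → (1,1).
  (3,0) → (0,2).
  (4,2) → (1,4).
Resulting grid:
# # # + #
+ + # # #
+ + + # #
- + + + #
# + - + +
Unsatisfied now: (0,3), (4,0).

2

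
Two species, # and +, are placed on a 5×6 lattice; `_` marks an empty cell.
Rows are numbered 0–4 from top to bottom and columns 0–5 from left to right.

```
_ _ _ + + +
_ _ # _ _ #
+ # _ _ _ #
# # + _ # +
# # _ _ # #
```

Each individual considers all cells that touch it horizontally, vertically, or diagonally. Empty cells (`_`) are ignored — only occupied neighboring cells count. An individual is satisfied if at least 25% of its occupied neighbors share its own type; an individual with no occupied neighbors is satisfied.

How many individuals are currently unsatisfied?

3

Row 0: (0,3)+ 1/2 ok · (0,4)+ 2/3 ok · (0,5)+ 1/2 ok
Row 1: (1,2)# 1/2 ok · (1,5)# 1/3 ok
Row 2: (2,0)+ 0/3 unhappy · (2,1)# 3/5 ok · (2,5)# 2/3 ok
Row 3: (3,0)# 4/5 ok · (3,1)# 4/6 ok · (3,2)+ 0/3 unhappy · (3,4)# 3/4 ok · (3,5)+ 0/4 unhappy
Row 4: (4,0)# 3/3 ok · (4,1)# 3/4 ok · (4,4)# 2/3 ok · (4,5)# 2/3 ok
Unsatisfied: (2,0), (3,2), (3,5) — 3 in total.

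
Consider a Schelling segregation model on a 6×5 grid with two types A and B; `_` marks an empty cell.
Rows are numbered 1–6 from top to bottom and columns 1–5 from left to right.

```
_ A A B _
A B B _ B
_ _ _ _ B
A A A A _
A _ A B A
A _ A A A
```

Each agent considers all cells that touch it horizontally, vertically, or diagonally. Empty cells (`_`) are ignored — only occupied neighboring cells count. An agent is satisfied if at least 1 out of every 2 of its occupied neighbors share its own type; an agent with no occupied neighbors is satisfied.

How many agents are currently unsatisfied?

Row 1: (1,2)A 2/4 ✓ · (1,3)A 1/4 ✗ · (1,4)B 2/3 ✓
Row 2: (2,1)A 1/2 ✓ · (2,2)B 1/4 ✗ · (2,3)B 2/4 ✓ · (2,5)B 2/2 ✓
Row 3: (3,5)B 1/2 ✓
Row 4: (4,1)A 2/2 ✓ · (4,2)A 4/4 ✓ · (4,3)A 3/4 ✓ · (4,4)A 3/5 ✓
Row 5: (5,1)A 3/3 ✓ · (5,3)A 5/6 ✓ · (5,4)B 0/7 ✗ · (5,5)A 3/4 ✓
Row 6: (6,1)A 1/1 ✓ · (6,3)A 2/3 ✓ · (6,4)A 4/5 ✓ · (6,5)A 2/3 ✓
Unsatisfied: (1,3), (2,2), (5,4) — 3 in total.

3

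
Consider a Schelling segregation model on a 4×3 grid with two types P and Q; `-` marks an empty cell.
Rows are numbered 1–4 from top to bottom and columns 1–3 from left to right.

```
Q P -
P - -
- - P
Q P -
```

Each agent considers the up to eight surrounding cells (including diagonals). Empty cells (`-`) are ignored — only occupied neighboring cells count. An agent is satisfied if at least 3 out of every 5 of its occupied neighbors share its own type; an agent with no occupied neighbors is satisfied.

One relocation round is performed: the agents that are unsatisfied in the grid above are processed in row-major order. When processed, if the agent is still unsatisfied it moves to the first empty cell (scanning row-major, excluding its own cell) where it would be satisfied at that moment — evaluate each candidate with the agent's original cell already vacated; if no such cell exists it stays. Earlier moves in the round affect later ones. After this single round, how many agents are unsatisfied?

Initially unsatisfied (in order): (1,1), (1,2), (2,1), (4,1), (4,2).
  (1,1): no empty cell satisfies it; stays.
  (1,2) → (1,3).
  (2,1) → (2,2).
  (4,1): no empty cell satisfies it; stays.
  (4,2) → (1,2).
Resulting grid:
Q P P
- P -
- - P
Q - -
Unsatisfied now: (1,1).

1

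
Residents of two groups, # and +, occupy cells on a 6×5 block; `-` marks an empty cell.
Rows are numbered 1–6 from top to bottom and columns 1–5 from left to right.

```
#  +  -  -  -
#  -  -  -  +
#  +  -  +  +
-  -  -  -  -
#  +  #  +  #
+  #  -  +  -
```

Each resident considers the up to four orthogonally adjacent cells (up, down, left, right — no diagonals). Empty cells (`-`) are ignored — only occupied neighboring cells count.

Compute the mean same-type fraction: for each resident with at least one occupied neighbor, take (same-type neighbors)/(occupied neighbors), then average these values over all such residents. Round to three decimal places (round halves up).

Row 1: (1,1)# 1/2 · (1,2)+ 0/1
Row 2: (2,1)# 2/2 · (2,5)+ 1/1
Row 3: (3,1)# 1/2 · (3,2)+ 0/1 · (3,4)+ 1/1 · (3,5)+ 2/2
Row 5: (5,1)# 0/2 · (5,2)+ 0/3 · (5,3)# 0/2 · (5,4)+ 1/3 · (5,5)# 0/1
Row 6: (6,1)+ 0/2 · (6,2)# 0/2 · (6,4)+ 1/1
Sum over 16 residents: 1/2 + 0/1 + 2/2 + 1/1 + 1/2 + 0/1 + 1/1 + 2/2 + 0/2 + 0/3 + 0/2 + 1/3 + 0/1 + 0/2 + 0/2 + 1/1 = 19/3; mean = 19/3 ÷ 16 = 19/48 = 0.395833… → 0.396.

0.396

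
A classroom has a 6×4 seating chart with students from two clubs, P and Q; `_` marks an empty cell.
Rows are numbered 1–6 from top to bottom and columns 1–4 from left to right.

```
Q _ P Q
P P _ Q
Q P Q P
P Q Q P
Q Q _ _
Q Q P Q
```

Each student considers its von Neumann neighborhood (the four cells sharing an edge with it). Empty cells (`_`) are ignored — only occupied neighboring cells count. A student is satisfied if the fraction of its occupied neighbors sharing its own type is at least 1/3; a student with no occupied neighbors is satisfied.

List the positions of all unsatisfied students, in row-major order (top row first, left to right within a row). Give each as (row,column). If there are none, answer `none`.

(1,1), (1,3), (3,1), (3,2), (4,1), (6,3), (6,4)

Row 1: (1,1)Q 0/1 ✗ · (1,3)P 0/1 ✗ · (1,4)Q 1/2 ✓
Row 2: (2,1)P 1/3 ✓ · (2,2)P 2/2 ✓ · (2,4)Q 1/2 ✓
Row 3: (3,1)Q 0/3 ✗ · (3,2)P 1/4 ✗ · (3,3)Q 1/3 ✓ · (3,4)P 1/3 ✓
Row 4: (4,1)P 0/3 ✗ · (4,2)Q 2/4 ✓ · (4,3)Q 2/3 ✓ · (4,4)P 1/2 ✓
Row 5: (5,1)Q 2/3 ✓ · (5,2)Q 3/3 ✓
Row 6: (6,1)Q 2/2 ✓ · (6,2)Q 2/3 ✓ · (6,3)P 0/2 ✗ · (6,4)Q 0/1 ✗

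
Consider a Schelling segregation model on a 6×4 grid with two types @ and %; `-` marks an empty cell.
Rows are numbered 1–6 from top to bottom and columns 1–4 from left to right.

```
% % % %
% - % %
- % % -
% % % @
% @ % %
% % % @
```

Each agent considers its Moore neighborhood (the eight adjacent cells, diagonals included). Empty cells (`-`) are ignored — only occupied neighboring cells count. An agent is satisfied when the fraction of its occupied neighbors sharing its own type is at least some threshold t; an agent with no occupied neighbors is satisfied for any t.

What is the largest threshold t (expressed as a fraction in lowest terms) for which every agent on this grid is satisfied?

Row 1: (1,1)% 2/2 · (1,2)% 4/4 · (1,3)% 4/4 · (1,4)% 3/3
Row 2: (2,1)% 3/3 · (2,3)% 6/6 · (2,4)% 4/4
Row 3: (3,2)% 6/6 · (3,3)% 5/6
Row 4: (4,1)% 3/4 · (4,2)% 6/7 · (4,3)% 5/7 · (4,4)@ 0/4
Row 5: (5,1)% 4/5 · (5,2)@ 0/8 · (5,3)% 5/8 · (5,4)% 3/5
Row 6: (6,1)% 2/3 · (6,2)% 4/5 · (6,3)% 3/5 · (6,4)@ 0/3
The smallest same-type fraction is 0/4 at (4,4), which reduces to 0/1. Any threshold above that leaves this agent unsatisfied.

0/1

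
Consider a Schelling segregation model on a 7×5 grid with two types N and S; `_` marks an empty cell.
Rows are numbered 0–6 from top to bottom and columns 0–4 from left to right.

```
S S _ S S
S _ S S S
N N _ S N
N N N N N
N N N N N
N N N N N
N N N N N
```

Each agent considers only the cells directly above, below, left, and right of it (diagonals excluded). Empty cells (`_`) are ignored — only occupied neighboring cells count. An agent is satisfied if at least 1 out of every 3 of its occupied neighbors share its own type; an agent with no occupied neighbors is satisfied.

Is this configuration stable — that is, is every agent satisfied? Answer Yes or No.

(0,0)S 2/2 ok
(0,1)S 1/1 ok
(0,3)S 2/2 ok
(0,4)S 2/2 ok
(1,0)S 1/2 ok
(1,2)S 1/1 ok
(1,3)S 4/4 ok
(1,4)S 2/3 ok
(2,0)N 2/3 ok
(2,1)N 2/2 ok
(2,3)S 1/3 ok
(2,4)N 1/3 ok
(3,0)N 3/3 ok
(3,1)N 4/4 ok
(3,2)N 3/3 ok
(3,3)N 3/4 ok
(3,4)N 3/3 ok
(4,0)N 3/3 ok
(4,1)N 4/4 ok
(4,2)N 4/4 ok
(4,3)N 4/4 ok
(4,4)N 3/3 ok
(5,0)N 3/3 ok
(5,1)N 4/4 ok
(5,2)N 4/4 ok
(5,3)N 4/4 ok
(5,4)N 3/3 ok
(6,0)N 2/2 ok
(6,1)N 3/3 ok
(6,2)N 3/3 ok
(6,3)N 3/3 ok
(6,4)N 2/2 ok
All meet the threshold, so the configuration is stable.

Yes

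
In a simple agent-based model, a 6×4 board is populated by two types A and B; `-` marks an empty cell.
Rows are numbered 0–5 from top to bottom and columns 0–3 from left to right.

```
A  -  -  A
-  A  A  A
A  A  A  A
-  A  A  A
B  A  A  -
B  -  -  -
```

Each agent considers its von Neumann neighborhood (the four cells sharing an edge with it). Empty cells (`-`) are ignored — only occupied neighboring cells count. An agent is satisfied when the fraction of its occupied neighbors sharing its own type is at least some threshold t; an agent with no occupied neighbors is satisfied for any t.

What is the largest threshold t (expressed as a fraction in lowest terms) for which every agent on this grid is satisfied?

Row 0: (0,0)A — no occupied neighbors · (0,3)A 1/1
Row 1: (1,1)A 2/2 · (1,2)A 3/3 · (1,3)A 3/3
Row 2: (2,0)A 1/1 · (2,1)A 4/4 · (2,2)A 4/4 · (2,3)A 3/3
Row 3: (3,1)A 3/3 · (3,2)A 4/4 · (3,3)A 2/2
Row 4: (4,0)B 1/2 · (4,1)A 2/3 · (4,2)A 2/2
Row 5: (5,0)B 1/1
The smallest same-type fraction is 1/2 at (4,0), which reduces to 1/2. Any threshold above that leaves this agent unsatisfied.

1/2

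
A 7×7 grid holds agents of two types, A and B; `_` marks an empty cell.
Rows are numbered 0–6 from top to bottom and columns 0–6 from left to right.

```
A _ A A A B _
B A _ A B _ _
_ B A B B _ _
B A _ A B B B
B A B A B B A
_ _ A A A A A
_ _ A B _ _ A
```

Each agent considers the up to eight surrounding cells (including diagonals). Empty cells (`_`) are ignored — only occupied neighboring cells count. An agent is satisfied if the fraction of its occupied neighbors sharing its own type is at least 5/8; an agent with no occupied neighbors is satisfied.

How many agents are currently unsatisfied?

Row 0: (0,0)A 1/2 unhappy · (0,2)A 3/3 ok · (0,3)A 3/4 ok · (0,4)A 2/4 unhappy · (0,5)B 1/2 unhappy
Row 1: (1,0)B 1/3 unhappy · (1,1)A 3/5 unhappy · (1,3)A 4/7 unhappy · (1,4)B 3/6 unhappy
Row 2: (2,1)B 2/5 unhappy · (2,2)A 4/6 ok · (2,3)B 3/6 unhappy · (2,4)B 4/6 ok
Row 3: (3,0)B 2/4 unhappy · (3,1)A 2/6 unhappy · (3,3)A 2/7 unhappy · (3,4)B 5/7 ok · (3,5)B 5/6 ok · (3,6)B 2/3 ok
Row 4: (4,0)B 1/3 unhappy · (4,1)A 2/5 unhappy · (4,2)B 0/6 unhappy · (4,3)A 4/7 unhappy · (4,4)B 3/8 unhappy · (4,5)B 4/8 unhappy · (4,6)A 2/5 unhappy
Row 5: (5,2)A 4/6 ok · (5,3)A 4/7 unhappy · (5,4)A 3/6 unhappy · (5,5)A 4/6 ok · (5,6)A 3/4 ok
Row 6: (6,2)A 2/3 ok · (6,3)B 0/4 unhappy · (6,6)A 2/2 ok
Unsatisfied: (0,0), (0,4), (0,5), (1,0), (1,1), (1,3), (1,4), (2,1), (2,3), (3,0), (3,1), (3,3), (4,0), (4,1), (4,2), (4,3), (4,4), (4,5), (4,6), (5,3), (5,4), (6,3) — 22 in total.

22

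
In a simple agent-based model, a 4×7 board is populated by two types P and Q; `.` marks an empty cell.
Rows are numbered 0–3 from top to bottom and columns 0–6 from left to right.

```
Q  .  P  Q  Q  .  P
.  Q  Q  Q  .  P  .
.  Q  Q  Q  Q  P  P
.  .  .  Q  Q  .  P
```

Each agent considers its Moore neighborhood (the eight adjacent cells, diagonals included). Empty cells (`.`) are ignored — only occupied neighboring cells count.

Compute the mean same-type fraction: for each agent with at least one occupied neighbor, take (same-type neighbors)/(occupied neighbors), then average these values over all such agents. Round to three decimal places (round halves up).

(0,0)Q 1/1
(0,2)P 0/4
(0,3)Q 3/4
(0,4)Q 2/3
(0,6)P 1/1
(1,1)Q 4/5
(1,2)Q 6/7
(1,3)Q 6/7
(1,5)P 3/5
(2,1)Q 3/3
(2,2)Q 6/6
(2,3)Q 6/6
(2,4)Q 4/6
(2,5)P 3/5
(2,6)P 3/3
(3,3)Q 4/4
(3,4)Q 3/4
(3,6)P 2/2
Sum over 18 agents: 1/1 + 0/4 + 3/4 + 2/3 + 1/1 + 4/5 + 6/7 + 6/7 + 3/5 + 3/3 + 6/6 + 6/6 + 4/6 + 3/5 + 3/3 + 4/4 + 3/4 + 2/2 = 611/42; mean = 611/42 ÷ 18 = 611/756 = 0.808201… → 0.808.

0.808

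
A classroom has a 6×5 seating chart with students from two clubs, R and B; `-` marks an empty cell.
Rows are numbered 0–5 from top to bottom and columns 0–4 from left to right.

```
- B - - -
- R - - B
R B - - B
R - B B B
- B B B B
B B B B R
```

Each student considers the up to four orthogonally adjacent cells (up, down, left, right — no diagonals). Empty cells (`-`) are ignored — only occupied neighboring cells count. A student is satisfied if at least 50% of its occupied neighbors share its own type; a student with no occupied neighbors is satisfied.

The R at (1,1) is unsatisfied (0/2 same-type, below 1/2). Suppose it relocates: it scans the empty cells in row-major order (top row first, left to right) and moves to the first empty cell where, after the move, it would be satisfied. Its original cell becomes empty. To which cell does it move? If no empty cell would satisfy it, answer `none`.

Vacating (1,1). Empty cells in order:
  (0,0): 0/1 same-type → still unsatisfied.
  (0,2): 0/1 same-type → still unsatisfied.
  (0,3): 0/0 same-type → satisfied — stop here.

(0,3)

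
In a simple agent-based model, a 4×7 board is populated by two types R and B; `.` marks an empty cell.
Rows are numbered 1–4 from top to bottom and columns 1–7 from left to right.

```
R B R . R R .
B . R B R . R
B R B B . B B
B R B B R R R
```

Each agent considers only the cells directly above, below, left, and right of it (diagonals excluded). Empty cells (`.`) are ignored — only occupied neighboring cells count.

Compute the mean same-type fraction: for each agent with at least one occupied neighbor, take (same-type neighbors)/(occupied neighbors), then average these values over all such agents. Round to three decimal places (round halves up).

Row 1: (1,1)R 0/2 · (1,2)B 0/2 · (1,3)R 1/2 · (1,5)R 2/2 · (1,6)R 1/1
Row 2: (2,1)B 1/2 · (2,3)R 1/3 · (2,4)B 1/3 · (2,5)R 1/2 · (2,7)R 0/1
Row 3: (3,1)B 2/3 · (3,2)R 1/3 · (3,3)B 2/4 · (3,4)B 3/3 · (3,6)B 1/2 · (3,7)B 1/3
Row 4: (4,1)B 1/2 · (4,2)R 1/3 · (4,3)B 2/3 · (4,4)B 2/3 · (4,5)R 1/2 · (4,6)R 2/3 · (4,7)R 1/2
Sum over 23 agents: 0/2 + 0/2 + 1/2 + 2/2 + 1/1 + 1/2 + 1/3 + 1/3 + 1/2 + 0/1 + 2/3 + 1/3 + 2/4 + 3/3 + 1/2 + 1/3 + 1/2 + 1/3 + 2/3 + 2/3 + 1/2 + 2/3 + 1/2 = 34/3; mean = 34/3 ÷ 23 = 34/69 = 0.492753… → 0.493.

0.493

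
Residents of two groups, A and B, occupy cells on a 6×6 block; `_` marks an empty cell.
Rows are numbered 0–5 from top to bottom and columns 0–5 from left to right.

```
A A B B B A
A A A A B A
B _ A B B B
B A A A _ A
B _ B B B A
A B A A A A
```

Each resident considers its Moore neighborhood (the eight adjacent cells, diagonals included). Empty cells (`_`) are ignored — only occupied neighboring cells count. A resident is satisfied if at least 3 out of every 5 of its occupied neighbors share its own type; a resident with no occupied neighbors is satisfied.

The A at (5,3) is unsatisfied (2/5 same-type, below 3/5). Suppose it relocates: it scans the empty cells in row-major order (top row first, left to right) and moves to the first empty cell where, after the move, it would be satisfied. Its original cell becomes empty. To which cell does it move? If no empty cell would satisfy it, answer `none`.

(2,1)

Vacating (5,3). Empty cells in order:
  (2,1): 6/8 same-type → satisfied — stop here.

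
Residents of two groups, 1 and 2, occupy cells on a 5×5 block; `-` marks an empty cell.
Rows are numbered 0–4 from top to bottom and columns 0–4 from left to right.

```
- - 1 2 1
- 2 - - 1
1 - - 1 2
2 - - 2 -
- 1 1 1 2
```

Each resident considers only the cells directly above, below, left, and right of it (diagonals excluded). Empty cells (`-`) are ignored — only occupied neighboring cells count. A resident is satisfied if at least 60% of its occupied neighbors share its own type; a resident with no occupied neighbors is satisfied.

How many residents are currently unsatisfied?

Row 0: (0,2)1 0/1 not · (0,3)2 0/2 not · (0,4)1 1/2 not
Row 1: (1,1)2 0/0 satisfied · (1,4)1 1/2 not
Row 2: (2,0)1 0/1 not · (2,3)1 0/2 not · (2,4)2 0/2 not
Row 3: (3,0)2 0/1 not · (3,3)2 0/2 not
Row 4: (4,1)1 1/1 satisfied · (4,2)1 2/2 satisfied · (4,3)1 1/3 not · (4,4)2 0/1 not
Unsatisfied: (0,2), (0,3), (0,4), (1,4), (2,0), (2,3), (2,4), (3,0), (3,3), (4,3), (4,4) — 11 in total.

11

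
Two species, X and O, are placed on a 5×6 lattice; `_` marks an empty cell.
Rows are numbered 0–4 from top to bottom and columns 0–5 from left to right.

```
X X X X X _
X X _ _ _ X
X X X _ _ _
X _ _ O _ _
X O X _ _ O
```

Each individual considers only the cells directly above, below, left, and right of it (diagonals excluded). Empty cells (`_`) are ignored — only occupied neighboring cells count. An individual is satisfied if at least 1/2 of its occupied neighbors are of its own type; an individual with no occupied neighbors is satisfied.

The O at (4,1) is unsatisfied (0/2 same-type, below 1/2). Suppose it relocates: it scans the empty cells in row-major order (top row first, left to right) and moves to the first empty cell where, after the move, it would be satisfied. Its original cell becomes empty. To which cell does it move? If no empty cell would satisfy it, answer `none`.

(2,3)

Vacating (4,1). Empty cells in order:
  (0,5): 0/2 same-type → still unsatisfied.
  (1,2): 0/3 same-type → still unsatisfied.
  (1,3): 0/1 same-type → still unsatisfied.
  (1,4): 0/2 same-type → still unsatisfied.
  (2,3): 1/2 same-type → satisfied — stop here.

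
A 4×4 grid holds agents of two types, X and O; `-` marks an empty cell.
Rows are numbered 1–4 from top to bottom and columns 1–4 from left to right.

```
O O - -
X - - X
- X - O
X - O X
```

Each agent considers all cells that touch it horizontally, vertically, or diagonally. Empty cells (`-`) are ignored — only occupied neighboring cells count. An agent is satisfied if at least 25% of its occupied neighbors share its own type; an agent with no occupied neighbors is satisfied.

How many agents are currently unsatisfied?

(1,1)O 1/2 ok
(1,2)O 1/2 ok
(2,1)X 1/3 ok
(2,4)X 0/1 unhappy
(3,2)X 2/3 ok
(3,4)O 1/3 ok
(4,1)X 1/1 ok
(4,3)O 1/3 ok
(4,4)X 0/2 unhappy
Unsatisfied: (2,4), (4,4) — 2 in total.

2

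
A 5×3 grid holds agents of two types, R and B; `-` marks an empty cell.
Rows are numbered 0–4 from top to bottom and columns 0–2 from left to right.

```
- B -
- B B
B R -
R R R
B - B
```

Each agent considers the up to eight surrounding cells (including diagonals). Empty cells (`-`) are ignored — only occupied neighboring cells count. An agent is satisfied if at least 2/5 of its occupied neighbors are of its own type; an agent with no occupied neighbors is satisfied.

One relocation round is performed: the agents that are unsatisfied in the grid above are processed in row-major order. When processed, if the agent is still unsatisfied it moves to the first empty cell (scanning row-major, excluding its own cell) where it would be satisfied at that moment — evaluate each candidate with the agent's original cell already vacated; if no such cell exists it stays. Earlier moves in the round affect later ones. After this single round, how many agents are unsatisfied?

Initially unsatisfied (in order): (2,0), (4,0), (4,2).
  (2,0) → (0,0).
  (4,0) → (0,2).
  (4,2) → (1,0).
Resulting grid:
B B B
B B B
- R -
R R R
- - -
All satisfied now.

0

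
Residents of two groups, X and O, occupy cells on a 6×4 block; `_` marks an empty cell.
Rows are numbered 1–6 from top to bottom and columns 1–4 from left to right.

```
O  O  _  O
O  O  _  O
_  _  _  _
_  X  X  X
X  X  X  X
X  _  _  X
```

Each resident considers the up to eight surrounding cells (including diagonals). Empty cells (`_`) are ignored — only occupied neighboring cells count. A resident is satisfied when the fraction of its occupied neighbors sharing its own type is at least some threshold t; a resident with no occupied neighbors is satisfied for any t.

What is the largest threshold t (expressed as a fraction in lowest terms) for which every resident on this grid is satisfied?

(1,1)O 3/3
(1,2)O 3/3
(1,4)O 1/1
(2,1)O 3/3
(2,2)O 3/3
(2,4)O 1/1
(4,2)X 4/4
(4,3)X 5/5
(4,4)X 3/3
(5,1)X 3/3
(5,2)X 5/5
(5,3)X 6/6
(5,4)X 4/4
(6,1)X 2/2
(6,4)X 2/2
The smallest same-type fraction is 3/3 at (1,1), which reduces to 1/1. Any threshold above that leaves this resident unsatisfied.

1/1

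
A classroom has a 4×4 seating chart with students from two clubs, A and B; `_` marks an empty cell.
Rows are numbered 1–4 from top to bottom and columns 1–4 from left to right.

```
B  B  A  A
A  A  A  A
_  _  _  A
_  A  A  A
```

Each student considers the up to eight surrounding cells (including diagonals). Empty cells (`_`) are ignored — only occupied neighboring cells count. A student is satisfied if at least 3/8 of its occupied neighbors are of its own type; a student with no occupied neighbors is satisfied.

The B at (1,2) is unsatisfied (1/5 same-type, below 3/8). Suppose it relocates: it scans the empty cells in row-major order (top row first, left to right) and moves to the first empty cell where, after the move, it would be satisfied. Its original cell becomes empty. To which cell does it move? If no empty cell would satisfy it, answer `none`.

none

Vacating (1,2). Empty cells in order:
  (3,1): 0/3 same-type → still unsatisfied.
  (3,2): 0/5 same-type → still unsatisfied.
  (3,3): 0/7 same-type → still unsatisfied.
  (4,1): 0/1 same-type → still unsatisfied.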